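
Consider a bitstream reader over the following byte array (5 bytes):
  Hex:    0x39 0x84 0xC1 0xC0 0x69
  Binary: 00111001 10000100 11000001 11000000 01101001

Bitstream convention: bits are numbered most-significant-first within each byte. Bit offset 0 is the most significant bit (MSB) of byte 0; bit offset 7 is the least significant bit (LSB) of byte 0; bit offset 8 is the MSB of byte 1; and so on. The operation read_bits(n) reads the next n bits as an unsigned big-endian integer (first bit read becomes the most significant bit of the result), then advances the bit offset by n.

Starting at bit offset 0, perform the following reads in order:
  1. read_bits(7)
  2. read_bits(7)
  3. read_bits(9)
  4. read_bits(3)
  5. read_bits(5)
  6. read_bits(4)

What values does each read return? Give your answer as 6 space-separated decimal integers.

Answer: 28 97 96 7 0 3

Derivation:
Read 1: bits[0:7] width=7 -> value=28 (bin 0011100); offset now 7 = byte 0 bit 7; 33 bits remain
Read 2: bits[7:14] width=7 -> value=97 (bin 1100001); offset now 14 = byte 1 bit 6; 26 bits remain
Read 3: bits[14:23] width=9 -> value=96 (bin 001100000); offset now 23 = byte 2 bit 7; 17 bits remain
Read 4: bits[23:26] width=3 -> value=7 (bin 111); offset now 26 = byte 3 bit 2; 14 bits remain
Read 5: bits[26:31] width=5 -> value=0 (bin 00000); offset now 31 = byte 3 bit 7; 9 bits remain
Read 6: bits[31:35] width=4 -> value=3 (bin 0011); offset now 35 = byte 4 bit 3; 5 bits remain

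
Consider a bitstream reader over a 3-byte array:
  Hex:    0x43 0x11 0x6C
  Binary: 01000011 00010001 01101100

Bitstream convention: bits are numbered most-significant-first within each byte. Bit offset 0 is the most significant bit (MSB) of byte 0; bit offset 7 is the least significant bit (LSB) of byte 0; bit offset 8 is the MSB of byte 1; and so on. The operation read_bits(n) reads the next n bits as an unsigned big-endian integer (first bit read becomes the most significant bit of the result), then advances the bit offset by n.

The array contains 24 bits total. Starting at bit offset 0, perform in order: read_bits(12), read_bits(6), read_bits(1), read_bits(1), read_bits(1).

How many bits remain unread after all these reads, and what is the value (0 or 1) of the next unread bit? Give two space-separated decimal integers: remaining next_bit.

Read 1: bits[0:12] width=12 -> value=1073 (bin 010000110001); offset now 12 = byte 1 bit 4; 12 bits remain
Read 2: bits[12:18] width=6 -> value=5 (bin 000101); offset now 18 = byte 2 bit 2; 6 bits remain
Read 3: bits[18:19] width=1 -> value=1 (bin 1); offset now 19 = byte 2 bit 3; 5 bits remain
Read 4: bits[19:20] width=1 -> value=0 (bin 0); offset now 20 = byte 2 bit 4; 4 bits remain
Read 5: bits[20:21] width=1 -> value=1 (bin 1); offset now 21 = byte 2 bit 5; 3 bits remain

Answer: 3 1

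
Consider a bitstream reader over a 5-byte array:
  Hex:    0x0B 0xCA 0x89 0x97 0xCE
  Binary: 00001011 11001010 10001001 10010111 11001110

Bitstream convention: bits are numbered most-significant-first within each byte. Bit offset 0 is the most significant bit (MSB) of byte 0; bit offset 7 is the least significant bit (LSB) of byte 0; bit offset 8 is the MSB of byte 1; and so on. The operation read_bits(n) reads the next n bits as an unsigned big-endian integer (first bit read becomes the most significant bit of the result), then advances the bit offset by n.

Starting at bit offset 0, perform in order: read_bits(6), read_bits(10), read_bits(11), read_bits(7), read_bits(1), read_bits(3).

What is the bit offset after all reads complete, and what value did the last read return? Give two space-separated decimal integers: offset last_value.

Read 1: bits[0:6] width=6 -> value=2 (bin 000010); offset now 6 = byte 0 bit 6; 34 bits remain
Read 2: bits[6:16] width=10 -> value=970 (bin 1111001010); offset now 16 = byte 2 bit 0; 24 bits remain
Read 3: bits[16:27] width=11 -> value=1100 (bin 10001001100); offset now 27 = byte 3 bit 3; 13 bits remain
Read 4: bits[27:34] width=7 -> value=95 (bin 1011111); offset now 34 = byte 4 bit 2; 6 bits remain
Read 5: bits[34:35] width=1 -> value=0 (bin 0); offset now 35 = byte 4 bit 3; 5 bits remain
Read 6: bits[35:38] width=3 -> value=3 (bin 011); offset now 38 = byte 4 bit 6; 2 bits remain

Answer: 38 3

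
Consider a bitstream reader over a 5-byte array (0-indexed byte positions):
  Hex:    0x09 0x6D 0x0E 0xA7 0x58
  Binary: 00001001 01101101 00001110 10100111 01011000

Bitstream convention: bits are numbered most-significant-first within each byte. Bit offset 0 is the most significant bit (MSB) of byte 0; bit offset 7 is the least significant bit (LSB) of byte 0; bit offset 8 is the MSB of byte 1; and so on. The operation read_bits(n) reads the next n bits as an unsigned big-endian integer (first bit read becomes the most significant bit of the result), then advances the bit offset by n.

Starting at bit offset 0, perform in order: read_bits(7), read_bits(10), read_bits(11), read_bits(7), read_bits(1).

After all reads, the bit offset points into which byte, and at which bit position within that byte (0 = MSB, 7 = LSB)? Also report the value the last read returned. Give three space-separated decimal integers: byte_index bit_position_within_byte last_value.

Answer: 4 4 1

Derivation:
Read 1: bits[0:7] width=7 -> value=4 (bin 0000100); offset now 7 = byte 0 bit 7; 33 bits remain
Read 2: bits[7:17] width=10 -> value=730 (bin 1011011010); offset now 17 = byte 2 bit 1; 23 bits remain
Read 3: bits[17:28] width=11 -> value=234 (bin 00011101010); offset now 28 = byte 3 bit 4; 12 bits remain
Read 4: bits[28:35] width=7 -> value=58 (bin 0111010); offset now 35 = byte 4 bit 3; 5 bits remain
Read 5: bits[35:36] width=1 -> value=1 (bin 1); offset now 36 = byte 4 bit 4; 4 bits remain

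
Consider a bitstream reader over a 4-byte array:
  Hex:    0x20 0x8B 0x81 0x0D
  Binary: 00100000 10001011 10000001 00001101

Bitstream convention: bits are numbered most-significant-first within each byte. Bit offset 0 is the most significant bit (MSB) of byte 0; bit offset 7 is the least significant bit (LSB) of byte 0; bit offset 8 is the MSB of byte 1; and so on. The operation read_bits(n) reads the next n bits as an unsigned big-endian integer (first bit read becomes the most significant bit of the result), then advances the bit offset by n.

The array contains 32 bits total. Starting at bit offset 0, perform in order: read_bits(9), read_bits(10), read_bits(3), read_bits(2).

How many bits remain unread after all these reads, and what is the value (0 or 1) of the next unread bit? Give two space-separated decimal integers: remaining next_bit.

Answer: 8 0

Derivation:
Read 1: bits[0:9] width=9 -> value=65 (bin 001000001); offset now 9 = byte 1 bit 1; 23 bits remain
Read 2: bits[9:19] width=10 -> value=92 (bin 0001011100); offset now 19 = byte 2 bit 3; 13 bits remain
Read 3: bits[19:22] width=3 -> value=0 (bin 000); offset now 22 = byte 2 bit 6; 10 bits remain
Read 4: bits[22:24] width=2 -> value=1 (bin 01); offset now 24 = byte 3 bit 0; 8 bits remain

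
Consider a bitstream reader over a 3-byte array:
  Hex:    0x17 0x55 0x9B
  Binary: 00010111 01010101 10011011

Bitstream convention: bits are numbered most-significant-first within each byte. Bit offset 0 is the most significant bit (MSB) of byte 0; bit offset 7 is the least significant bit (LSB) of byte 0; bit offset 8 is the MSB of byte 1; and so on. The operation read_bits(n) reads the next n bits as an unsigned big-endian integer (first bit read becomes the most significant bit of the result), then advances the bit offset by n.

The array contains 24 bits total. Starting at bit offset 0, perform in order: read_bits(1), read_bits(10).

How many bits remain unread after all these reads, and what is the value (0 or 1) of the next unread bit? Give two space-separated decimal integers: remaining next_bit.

Answer: 13 1

Derivation:
Read 1: bits[0:1] width=1 -> value=0 (bin 0); offset now 1 = byte 0 bit 1; 23 bits remain
Read 2: bits[1:11] width=10 -> value=186 (bin 0010111010); offset now 11 = byte 1 bit 3; 13 bits remain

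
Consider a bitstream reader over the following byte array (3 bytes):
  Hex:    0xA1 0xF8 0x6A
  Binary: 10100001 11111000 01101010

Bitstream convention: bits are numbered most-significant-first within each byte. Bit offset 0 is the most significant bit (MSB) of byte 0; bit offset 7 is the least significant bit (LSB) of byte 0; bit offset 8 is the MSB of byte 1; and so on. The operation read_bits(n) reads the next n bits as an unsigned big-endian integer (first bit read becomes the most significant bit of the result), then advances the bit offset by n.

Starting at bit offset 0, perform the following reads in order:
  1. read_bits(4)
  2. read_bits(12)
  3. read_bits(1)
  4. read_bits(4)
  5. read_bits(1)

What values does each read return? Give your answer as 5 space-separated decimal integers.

Answer: 10 504 0 13 0

Derivation:
Read 1: bits[0:4] width=4 -> value=10 (bin 1010); offset now 4 = byte 0 bit 4; 20 bits remain
Read 2: bits[4:16] width=12 -> value=504 (bin 000111111000); offset now 16 = byte 2 bit 0; 8 bits remain
Read 3: bits[16:17] width=1 -> value=0 (bin 0); offset now 17 = byte 2 bit 1; 7 bits remain
Read 4: bits[17:21] width=4 -> value=13 (bin 1101); offset now 21 = byte 2 bit 5; 3 bits remain
Read 5: bits[21:22] width=1 -> value=0 (bin 0); offset now 22 = byte 2 bit 6; 2 bits remain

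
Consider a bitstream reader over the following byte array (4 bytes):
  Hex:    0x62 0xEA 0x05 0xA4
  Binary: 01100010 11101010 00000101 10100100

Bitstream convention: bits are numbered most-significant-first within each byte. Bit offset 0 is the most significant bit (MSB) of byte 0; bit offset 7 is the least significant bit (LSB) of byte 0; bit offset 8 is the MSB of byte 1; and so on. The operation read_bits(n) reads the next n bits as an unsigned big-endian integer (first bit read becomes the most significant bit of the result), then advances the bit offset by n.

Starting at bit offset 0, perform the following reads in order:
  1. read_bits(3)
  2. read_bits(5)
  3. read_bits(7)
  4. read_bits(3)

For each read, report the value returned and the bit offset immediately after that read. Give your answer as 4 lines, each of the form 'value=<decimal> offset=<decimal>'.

Answer: value=3 offset=3
value=2 offset=8
value=117 offset=15
value=0 offset=18

Derivation:
Read 1: bits[0:3] width=3 -> value=3 (bin 011); offset now 3 = byte 0 bit 3; 29 bits remain
Read 2: bits[3:8] width=5 -> value=2 (bin 00010); offset now 8 = byte 1 bit 0; 24 bits remain
Read 3: bits[8:15] width=7 -> value=117 (bin 1110101); offset now 15 = byte 1 bit 7; 17 bits remain
Read 4: bits[15:18] width=3 -> value=0 (bin 000); offset now 18 = byte 2 bit 2; 14 bits remain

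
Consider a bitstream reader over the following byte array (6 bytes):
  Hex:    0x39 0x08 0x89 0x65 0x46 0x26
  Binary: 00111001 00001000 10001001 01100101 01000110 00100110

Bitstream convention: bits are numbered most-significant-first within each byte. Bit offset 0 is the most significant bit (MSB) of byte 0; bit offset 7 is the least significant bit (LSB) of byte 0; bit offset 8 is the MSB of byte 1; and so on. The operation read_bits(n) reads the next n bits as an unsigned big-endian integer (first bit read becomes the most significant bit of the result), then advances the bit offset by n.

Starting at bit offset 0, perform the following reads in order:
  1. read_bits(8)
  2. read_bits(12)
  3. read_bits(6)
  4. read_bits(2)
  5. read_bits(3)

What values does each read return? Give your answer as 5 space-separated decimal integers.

Read 1: bits[0:8] width=8 -> value=57 (bin 00111001); offset now 8 = byte 1 bit 0; 40 bits remain
Read 2: bits[8:20] width=12 -> value=136 (bin 000010001000); offset now 20 = byte 2 bit 4; 28 bits remain
Read 3: bits[20:26] width=6 -> value=37 (bin 100101); offset now 26 = byte 3 bit 2; 22 bits remain
Read 4: bits[26:28] width=2 -> value=2 (bin 10); offset now 28 = byte 3 bit 4; 20 bits remain
Read 5: bits[28:31] width=3 -> value=2 (bin 010); offset now 31 = byte 3 bit 7; 17 bits remain

Answer: 57 136 37 2 2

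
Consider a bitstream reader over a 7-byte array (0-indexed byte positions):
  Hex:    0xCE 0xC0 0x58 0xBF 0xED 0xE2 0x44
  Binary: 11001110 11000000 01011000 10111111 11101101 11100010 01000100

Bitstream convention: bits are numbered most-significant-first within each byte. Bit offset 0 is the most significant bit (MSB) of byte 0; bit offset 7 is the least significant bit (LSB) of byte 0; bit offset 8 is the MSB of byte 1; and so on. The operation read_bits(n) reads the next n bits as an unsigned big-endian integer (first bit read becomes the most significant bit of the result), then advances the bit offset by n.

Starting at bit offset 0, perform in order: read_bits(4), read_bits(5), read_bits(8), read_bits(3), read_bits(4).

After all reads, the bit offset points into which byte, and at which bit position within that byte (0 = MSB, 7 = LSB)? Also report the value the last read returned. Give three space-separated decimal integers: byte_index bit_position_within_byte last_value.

Read 1: bits[0:4] width=4 -> value=12 (bin 1100); offset now 4 = byte 0 bit 4; 52 bits remain
Read 2: bits[4:9] width=5 -> value=29 (bin 11101); offset now 9 = byte 1 bit 1; 47 bits remain
Read 3: bits[9:17] width=8 -> value=128 (bin 10000000); offset now 17 = byte 2 bit 1; 39 bits remain
Read 4: bits[17:20] width=3 -> value=5 (bin 101); offset now 20 = byte 2 bit 4; 36 bits remain
Read 5: bits[20:24] width=4 -> value=8 (bin 1000); offset now 24 = byte 3 bit 0; 32 bits remain

Answer: 3 0 8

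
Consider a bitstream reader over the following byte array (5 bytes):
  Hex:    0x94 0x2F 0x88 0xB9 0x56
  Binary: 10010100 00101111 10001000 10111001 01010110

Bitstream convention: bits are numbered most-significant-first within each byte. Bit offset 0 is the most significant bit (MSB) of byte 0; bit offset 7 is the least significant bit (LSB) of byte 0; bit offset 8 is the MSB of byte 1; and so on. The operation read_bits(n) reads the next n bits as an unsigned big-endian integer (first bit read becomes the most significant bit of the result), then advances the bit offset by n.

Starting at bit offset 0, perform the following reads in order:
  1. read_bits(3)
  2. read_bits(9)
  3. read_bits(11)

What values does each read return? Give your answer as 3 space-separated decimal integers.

Answer: 4 322 1988

Derivation:
Read 1: bits[0:3] width=3 -> value=4 (bin 100); offset now 3 = byte 0 bit 3; 37 bits remain
Read 2: bits[3:12] width=9 -> value=322 (bin 101000010); offset now 12 = byte 1 bit 4; 28 bits remain
Read 3: bits[12:23] width=11 -> value=1988 (bin 11111000100); offset now 23 = byte 2 bit 7; 17 bits remain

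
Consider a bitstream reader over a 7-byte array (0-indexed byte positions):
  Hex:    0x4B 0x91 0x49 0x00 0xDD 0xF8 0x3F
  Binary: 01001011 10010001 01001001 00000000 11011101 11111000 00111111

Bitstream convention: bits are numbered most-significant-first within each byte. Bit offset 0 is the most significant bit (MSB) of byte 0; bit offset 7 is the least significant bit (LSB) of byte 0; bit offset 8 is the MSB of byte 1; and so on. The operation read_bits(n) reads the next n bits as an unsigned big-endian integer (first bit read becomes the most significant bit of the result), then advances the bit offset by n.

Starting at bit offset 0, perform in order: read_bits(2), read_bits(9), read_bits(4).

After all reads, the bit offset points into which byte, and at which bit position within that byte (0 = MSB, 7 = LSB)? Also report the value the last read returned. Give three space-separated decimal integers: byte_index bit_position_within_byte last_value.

Read 1: bits[0:2] width=2 -> value=1 (bin 01); offset now 2 = byte 0 bit 2; 54 bits remain
Read 2: bits[2:11] width=9 -> value=92 (bin 001011100); offset now 11 = byte 1 bit 3; 45 bits remain
Read 3: bits[11:15] width=4 -> value=8 (bin 1000); offset now 15 = byte 1 bit 7; 41 bits remain

Answer: 1 7 8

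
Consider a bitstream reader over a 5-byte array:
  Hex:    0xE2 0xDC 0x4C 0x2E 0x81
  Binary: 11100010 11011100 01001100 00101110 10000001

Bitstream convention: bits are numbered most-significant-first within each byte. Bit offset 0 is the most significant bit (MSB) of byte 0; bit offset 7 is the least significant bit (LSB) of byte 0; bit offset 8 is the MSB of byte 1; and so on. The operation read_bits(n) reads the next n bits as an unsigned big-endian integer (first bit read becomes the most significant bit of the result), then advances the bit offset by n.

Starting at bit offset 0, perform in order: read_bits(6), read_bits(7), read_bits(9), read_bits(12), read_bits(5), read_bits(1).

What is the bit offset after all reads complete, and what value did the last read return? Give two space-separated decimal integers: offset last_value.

Read 1: bits[0:6] width=6 -> value=56 (bin 111000); offset now 6 = byte 0 bit 6; 34 bits remain
Read 2: bits[6:13] width=7 -> value=91 (bin 1011011); offset now 13 = byte 1 bit 5; 27 bits remain
Read 3: bits[13:22] width=9 -> value=275 (bin 100010011); offset now 22 = byte 2 bit 6; 18 bits remain
Read 4: bits[22:34] width=12 -> value=186 (bin 000010111010); offset now 34 = byte 4 bit 2; 6 bits remain
Read 5: bits[34:39] width=5 -> value=0 (bin 00000); offset now 39 = byte 4 bit 7; 1 bits remain
Read 6: bits[39:40] width=1 -> value=1 (bin 1); offset now 40 = byte 5 bit 0; 0 bits remain

Answer: 40 1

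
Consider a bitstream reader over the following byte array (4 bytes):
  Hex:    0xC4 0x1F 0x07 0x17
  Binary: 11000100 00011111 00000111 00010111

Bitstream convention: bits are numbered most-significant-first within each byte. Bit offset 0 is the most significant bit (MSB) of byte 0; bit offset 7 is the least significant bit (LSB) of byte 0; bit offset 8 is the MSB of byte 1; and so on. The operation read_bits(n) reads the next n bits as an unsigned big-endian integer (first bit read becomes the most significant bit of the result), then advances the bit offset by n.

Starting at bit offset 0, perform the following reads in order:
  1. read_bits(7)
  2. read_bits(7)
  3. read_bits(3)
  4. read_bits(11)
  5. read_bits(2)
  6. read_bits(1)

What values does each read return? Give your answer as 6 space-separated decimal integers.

Answer: 98 7 6 113 1 1

Derivation:
Read 1: bits[0:7] width=7 -> value=98 (bin 1100010); offset now 7 = byte 0 bit 7; 25 bits remain
Read 2: bits[7:14] width=7 -> value=7 (bin 0000111); offset now 14 = byte 1 bit 6; 18 bits remain
Read 3: bits[14:17] width=3 -> value=6 (bin 110); offset now 17 = byte 2 bit 1; 15 bits remain
Read 4: bits[17:28] width=11 -> value=113 (bin 00001110001); offset now 28 = byte 3 bit 4; 4 bits remain
Read 5: bits[28:30] width=2 -> value=1 (bin 01); offset now 30 = byte 3 bit 6; 2 bits remain
Read 6: bits[30:31] width=1 -> value=1 (bin 1); offset now 31 = byte 3 bit 7; 1 bits remain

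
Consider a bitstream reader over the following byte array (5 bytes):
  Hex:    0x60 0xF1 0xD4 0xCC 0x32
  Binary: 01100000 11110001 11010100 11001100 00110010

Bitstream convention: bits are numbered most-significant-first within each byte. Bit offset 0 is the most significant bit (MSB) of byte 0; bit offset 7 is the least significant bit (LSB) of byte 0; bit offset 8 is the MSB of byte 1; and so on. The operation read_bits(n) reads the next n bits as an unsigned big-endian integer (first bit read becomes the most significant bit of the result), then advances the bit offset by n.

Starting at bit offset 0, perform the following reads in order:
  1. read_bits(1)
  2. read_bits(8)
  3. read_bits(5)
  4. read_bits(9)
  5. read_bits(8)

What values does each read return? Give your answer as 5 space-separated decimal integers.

Read 1: bits[0:1] width=1 -> value=0 (bin 0); offset now 1 = byte 0 bit 1; 39 bits remain
Read 2: bits[1:9] width=8 -> value=193 (bin 11000001); offset now 9 = byte 1 bit 1; 31 bits remain
Read 3: bits[9:14] width=5 -> value=28 (bin 11100); offset now 14 = byte 1 bit 6; 26 bits remain
Read 4: bits[14:23] width=9 -> value=234 (bin 011101010); offset now 23 = byte 2 bit 7; 17 bits remain
Read 5: bits[23:31] width=8 -> value=102 (bin 01100110); offset now 31 = byte 3 bit 7; 9 bits remain

Answer: 0 193 28 234 102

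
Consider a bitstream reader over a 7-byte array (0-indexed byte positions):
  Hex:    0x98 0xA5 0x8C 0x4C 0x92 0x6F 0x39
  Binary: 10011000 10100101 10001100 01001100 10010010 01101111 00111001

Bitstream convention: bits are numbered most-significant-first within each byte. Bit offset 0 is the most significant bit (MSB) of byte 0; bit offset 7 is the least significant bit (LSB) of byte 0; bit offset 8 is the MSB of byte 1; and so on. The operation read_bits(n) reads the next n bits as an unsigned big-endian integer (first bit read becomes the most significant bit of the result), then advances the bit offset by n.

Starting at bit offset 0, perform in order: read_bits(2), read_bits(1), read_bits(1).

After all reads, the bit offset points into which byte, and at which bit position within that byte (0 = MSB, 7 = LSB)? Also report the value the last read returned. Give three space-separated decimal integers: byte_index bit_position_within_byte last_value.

Read 1: bits[0:2] width=2 -> value=2 (bin 10); offset now 2 = byte 0 bit 2; 54 bits remain
Read 2: bits[2:3] width=1 -> value=0 (bin 0); offset now 3 = byte 0 bit 3; 53 bits remain
Read 3: bits[3:4] width=1 -> value=1 (bin 1); offset now 4 = byte 0 bit 4; 52 bits remain

Answer: 0 4 1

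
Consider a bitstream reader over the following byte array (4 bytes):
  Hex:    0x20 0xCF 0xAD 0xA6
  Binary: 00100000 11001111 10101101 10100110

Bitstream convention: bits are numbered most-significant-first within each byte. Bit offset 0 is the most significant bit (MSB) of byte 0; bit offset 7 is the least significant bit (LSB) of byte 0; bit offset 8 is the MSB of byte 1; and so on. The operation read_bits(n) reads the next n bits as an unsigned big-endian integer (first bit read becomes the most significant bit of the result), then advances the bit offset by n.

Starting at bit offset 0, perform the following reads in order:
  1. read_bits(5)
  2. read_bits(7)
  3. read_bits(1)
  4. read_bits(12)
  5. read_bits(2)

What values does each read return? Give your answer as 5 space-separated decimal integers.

Answer: 4 12 1 3931 1

Derivation:
Read 1: bits[0:5] width=5 -> value=4 (bin 00100); offset now 5 = byte 0 bit 5; 27 bits remain
Read 2: bits[5:12] width=7 -> value=12 (bin 0001100); offset now 12 = byte 1 bit 4; 20 bits remain
Read 3: bits[12:13] width=1 -> value=1 (bin 1); offset now 13 = byte 1 bit 5; 19 bits remain
Read 4: bits[13:25] width=12 -> value=3931 (bin 111101011011); offset now 25 = byte 3 bit 1; 7 bits remain
Read 5: bits[25:27] width=2 -> value=1 (bin 01); offset now 27 = byte 3 bit 3; 5 bits remain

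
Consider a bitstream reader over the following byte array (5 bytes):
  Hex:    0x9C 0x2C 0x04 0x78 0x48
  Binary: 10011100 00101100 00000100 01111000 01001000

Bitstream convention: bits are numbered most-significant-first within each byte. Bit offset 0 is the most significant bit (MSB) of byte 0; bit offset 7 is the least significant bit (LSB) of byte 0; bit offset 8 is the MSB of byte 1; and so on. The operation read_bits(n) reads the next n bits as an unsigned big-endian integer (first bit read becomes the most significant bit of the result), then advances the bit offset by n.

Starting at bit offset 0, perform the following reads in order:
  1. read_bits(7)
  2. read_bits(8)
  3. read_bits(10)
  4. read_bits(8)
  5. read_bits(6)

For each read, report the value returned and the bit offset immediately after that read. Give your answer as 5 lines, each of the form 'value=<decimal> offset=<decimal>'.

Answer: value=78 offset=7
value=22 offset=15
value=8 offset=25
value=240 offset=33
value=36 offset=39

Derivation:
Read 1: bits[0:7] width=7 -> value=78 (bin 1001110); offset now 7 = byte 0 bit 7; 33 bits remain
Read 2: bits[7:15] width=8 -> value=22 (bin 00010110); offset now 15 = byte 1 bit 7; 25 bits remain
Read 3: bits[15:25] width=10 -> value=8 (bin 0000001000); offset now 25 = byte 3 bit 1; 15 bits remain
Read 4: bits[25:33] width=8 -> value=240 (bin 11110000); offset now 33 = byte 4 bit 1; 7 bits remain
Read 5: bits[33:39] width=6 -> value=36 (bin 100100); offset now 39 = byte 4 bit 7; 1 bits remain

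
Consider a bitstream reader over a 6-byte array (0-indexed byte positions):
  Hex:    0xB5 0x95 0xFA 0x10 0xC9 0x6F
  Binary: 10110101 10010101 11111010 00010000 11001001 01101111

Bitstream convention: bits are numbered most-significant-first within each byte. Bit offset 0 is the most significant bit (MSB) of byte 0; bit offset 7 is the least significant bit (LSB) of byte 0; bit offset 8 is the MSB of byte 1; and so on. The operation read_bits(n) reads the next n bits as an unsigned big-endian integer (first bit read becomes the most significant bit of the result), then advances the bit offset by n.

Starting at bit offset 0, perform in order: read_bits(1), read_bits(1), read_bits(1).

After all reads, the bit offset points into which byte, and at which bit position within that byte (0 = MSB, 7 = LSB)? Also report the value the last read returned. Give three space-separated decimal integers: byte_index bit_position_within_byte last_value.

Answer: 0 3 1

Derivation:
Read 1: bits[0:1] width=1 -> value=1 (bin 1); offset now 1 = byte 0 bit 1; 47 bits remain
Read 2: bits[1:2] width=1 -> value=0 (bin 0); offset now 2 = byte 0 bit 2; 46 bits remain
Read 3: bits[2:3] width=1 -> value=1 (bin 1); offset now 3 = byte 0 bit 3; 45 bits remain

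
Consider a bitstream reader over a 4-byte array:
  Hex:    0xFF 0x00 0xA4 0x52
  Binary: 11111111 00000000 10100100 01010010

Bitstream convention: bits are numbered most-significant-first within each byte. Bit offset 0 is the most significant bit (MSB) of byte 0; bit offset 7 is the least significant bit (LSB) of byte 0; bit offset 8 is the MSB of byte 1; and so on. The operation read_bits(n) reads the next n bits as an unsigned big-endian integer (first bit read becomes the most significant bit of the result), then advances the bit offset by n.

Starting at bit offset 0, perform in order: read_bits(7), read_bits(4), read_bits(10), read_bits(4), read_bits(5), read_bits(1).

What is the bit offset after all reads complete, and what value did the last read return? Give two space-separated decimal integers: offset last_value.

Answer: 31 1

Derivation:
Read 1: bits[0:7] width=7 -> value=127 (bin 1111111); offset now 7 = byte 0 bit 7; 25 bits remain
Read 2: bits[7:11] width=4 -> value=8 (bin 1000); offset now 11 = byte 1 bit 3; 21 bits remain
Read 3: bits[11:21] width=10 -> value=20 (bin 0000010100); offset now 21 = byte 2 bit 5; 11 bits remain
Read 4: bits[21:25] width=4 -> value=8 (bin 1000); offset now 25 = byte 3 bit 1; 7 bits remain
Read 5: bits[25:30] width=5 -> value=20 (bin 10100); offset now 30 = byte 3 bit 6; 2 bits remain
Read 6: bits[30:31] width=1 -> value=1 (bin 1); offset now 31 = byte 3 bit 7; 1 bits remain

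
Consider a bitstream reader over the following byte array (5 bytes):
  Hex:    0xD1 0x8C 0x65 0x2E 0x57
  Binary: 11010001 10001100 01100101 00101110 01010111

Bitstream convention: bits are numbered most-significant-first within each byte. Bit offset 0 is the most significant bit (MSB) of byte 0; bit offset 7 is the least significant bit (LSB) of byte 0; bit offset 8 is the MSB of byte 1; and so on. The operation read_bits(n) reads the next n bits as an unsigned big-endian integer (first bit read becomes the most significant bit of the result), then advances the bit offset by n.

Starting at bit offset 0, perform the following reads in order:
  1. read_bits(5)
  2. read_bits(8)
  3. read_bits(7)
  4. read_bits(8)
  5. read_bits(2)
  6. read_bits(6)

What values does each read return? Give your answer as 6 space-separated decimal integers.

Read 1: bits[0:5] width=5 -> value=26 (bin 11010); offset now 5 = byte 0 bit 5; 35 bits remain
Read 2: bits[5:13] width=8 -> value=49 (bin 00110001); offset now 13 = byte 1 bit 5; 27 bits remain
Read 3: bits[13:20] width=7 -> value=70 (bin 1000110); offset now 20 = byte 2 bit 4; 20 bits remain
Read 4: bits[20:28] width=8 -> value=82 (bin 01010010); offset now 28 = byte 3 bit 4; 12 bits remain
Read 5: bits[28:30] width=2 -> value=3 (bin 11); offset now 30 = byte 3 bit 6; 10 bits remain
Read 6: bits[30:36] width=6 -> value=37 (bin 100101); offset now 36 = byte 4 bit 4; 4 bits remain

Answer: 26 49 70 82 3 37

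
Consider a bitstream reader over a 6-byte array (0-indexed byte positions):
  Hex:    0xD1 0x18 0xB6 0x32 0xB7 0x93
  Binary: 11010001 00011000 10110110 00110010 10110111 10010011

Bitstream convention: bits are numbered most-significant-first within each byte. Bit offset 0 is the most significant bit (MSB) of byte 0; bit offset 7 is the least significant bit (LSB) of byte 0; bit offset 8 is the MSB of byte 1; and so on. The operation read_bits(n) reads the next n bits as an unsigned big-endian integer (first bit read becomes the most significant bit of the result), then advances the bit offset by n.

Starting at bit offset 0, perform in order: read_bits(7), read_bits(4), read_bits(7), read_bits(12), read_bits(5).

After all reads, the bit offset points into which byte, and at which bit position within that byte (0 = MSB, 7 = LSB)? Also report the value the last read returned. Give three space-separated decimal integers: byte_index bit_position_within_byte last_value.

Answer: 4 3 21

Derivation:
Read 1: bits[0:7] width=7 -> value=104 (bin 1101000); offset now 7 = byte 0 bit 7; 41 bits remain
Read 2: bits[7:11] width=4 -> value=8 (bin 1000); offset now 11 = byte 1 bit 3; 37 bits remain
Read 3: bits[11:18] width=7 -> value=98 (bin 1100010); offset now 18 = byte 2 bit 2; 30 bits remain
Read 4: bits[18:30] width=12 -> value=3468 (bin 110110001100); offset now 30 = byte 3 bit 6; 18 bits remain
Read 5: bits[30:35] width=5 -> value=21 (bin 10101); offset now 35 = byte 4 bit 3; 13 bits remain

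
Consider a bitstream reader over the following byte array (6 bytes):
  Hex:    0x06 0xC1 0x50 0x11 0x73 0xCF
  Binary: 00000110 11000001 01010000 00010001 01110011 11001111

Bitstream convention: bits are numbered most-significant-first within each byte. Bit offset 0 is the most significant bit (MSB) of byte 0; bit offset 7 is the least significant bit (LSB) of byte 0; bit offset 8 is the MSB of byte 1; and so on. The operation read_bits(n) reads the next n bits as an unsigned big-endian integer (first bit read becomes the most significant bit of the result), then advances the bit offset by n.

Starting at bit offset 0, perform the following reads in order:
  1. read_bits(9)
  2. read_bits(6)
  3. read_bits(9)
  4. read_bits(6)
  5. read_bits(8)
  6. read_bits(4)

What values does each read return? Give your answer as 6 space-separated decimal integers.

Read 1: bits[0:9] width=9 -> value=13 (bin 000001101); offset now 9 = byte 1 bit 1; 39 bits remain
Read 2: bits[9:15] width=6 -> value=32 (bin 100000); offset now 15 = byte 1 bit 7; 33 bits remain
Read 3: bits[15:24] width=9 -> value=336 (bin 101010000); offset now 24 = byte 3 bit 0; 24 bits remain
Read 4: bits[24:30] width=6 -> value=4 (bin 000100); offset now 30 = byte 3 bit 6; 18 bits remain
Read 5: bits[30:38] width=8 -> value=92 (bin 01011100); offset now 38 = byte 4 bit 6; 10 bits remain
Read 6: bits[38:42] width=4 -> value=15 (bin 1111); offset now 42 = byte 5 bit 2; 6 bits remain

Answer: 13 32 336 4 92 15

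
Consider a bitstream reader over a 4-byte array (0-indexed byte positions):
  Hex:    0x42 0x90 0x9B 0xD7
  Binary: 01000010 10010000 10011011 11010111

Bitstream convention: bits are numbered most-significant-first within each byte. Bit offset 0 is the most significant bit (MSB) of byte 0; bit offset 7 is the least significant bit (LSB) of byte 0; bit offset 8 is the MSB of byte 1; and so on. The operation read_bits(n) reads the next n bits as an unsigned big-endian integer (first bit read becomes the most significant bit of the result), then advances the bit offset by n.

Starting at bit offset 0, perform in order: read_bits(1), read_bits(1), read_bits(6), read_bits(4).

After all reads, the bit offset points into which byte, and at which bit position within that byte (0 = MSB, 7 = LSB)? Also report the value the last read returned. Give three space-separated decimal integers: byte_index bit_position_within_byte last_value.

Read 1: bits[0:1] width=1 -> value=0 (bin 0); offset now 1 = byte 0 bit 1; 31 bits remain
Read 2: bits[1:2] width=1 -> value=1 (bin 1); offset now 2 = byte 0 bit 2; 30 bits remain
Read 3: bits[2:8] width=6 -> value=2 (bin 000010); offset now 8 = byte 1 bit 0; 24 bits remain
Read 4: bits[8:12] width=4 -> value=9 (bin 1001); offset now 12 = byte 1 bit 4; 20 bits remain

Answer: 1 4 9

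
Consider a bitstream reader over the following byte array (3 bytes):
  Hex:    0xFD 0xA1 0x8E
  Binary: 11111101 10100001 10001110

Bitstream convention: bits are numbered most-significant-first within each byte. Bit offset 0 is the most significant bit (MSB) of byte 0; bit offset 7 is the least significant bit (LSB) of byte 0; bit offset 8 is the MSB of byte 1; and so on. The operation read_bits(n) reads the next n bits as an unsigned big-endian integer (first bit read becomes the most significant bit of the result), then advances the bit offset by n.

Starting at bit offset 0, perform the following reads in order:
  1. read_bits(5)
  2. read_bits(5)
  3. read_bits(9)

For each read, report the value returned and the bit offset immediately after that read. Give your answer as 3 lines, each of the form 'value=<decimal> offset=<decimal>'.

Read 1: bits[0:5] width=5 -> value=31 (bin 11111); offset now 5 = byte 0 bit 5; 19 bits remain
Read 2: bits[5:10] width=5 -> value=22 (bin 10110); offset now 10 = byte 1 bit 2; 14 bits remain
Read 3: bits[10:19] width=9 -> value=268 (bin 100001100); offset now 19 = byte 2 bit 3; 5 bits remain

Answer: value=31 offset=5
value=22 offset=10
value=268 offset=19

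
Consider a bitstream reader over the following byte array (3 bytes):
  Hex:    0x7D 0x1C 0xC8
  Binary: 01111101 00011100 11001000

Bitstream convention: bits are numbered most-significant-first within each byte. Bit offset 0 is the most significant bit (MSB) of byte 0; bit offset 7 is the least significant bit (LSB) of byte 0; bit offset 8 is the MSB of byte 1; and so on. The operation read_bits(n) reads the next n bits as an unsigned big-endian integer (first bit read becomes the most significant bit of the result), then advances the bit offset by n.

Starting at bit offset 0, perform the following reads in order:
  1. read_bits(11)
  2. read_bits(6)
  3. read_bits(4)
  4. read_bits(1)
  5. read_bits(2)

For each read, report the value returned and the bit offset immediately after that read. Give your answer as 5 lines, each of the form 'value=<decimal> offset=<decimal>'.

Read 1: bits[0:11] width=11 -> value=1000 (bin 01111101000); offset now 11 = byte 1 bit 3; 13 bits remain
Read 2: bits[11:17] width=6 -> value=57 (bin 111001); offset now 17 = byte 2 bit 1; 7 bits remain
Read 3: bits[17:21] width=4 -> value=9 (bin 1001); offset now 21 = byte 2 bit 5; 3 bits remain
Read 4: bits[21:22] width=1 -> value=0 (bin 0); offset now 22 = byte 2 bit 6; 2 bits remain
Read 5: bits[22:24] width=2 -> value=0 (bin 00); offset now 24 = byte 3 bit 0; 0 bits remain

Answer: value=1000 offset=11
value=57 offset=17
value=9 offset=21
value=0 offset=22
value=0 offset=24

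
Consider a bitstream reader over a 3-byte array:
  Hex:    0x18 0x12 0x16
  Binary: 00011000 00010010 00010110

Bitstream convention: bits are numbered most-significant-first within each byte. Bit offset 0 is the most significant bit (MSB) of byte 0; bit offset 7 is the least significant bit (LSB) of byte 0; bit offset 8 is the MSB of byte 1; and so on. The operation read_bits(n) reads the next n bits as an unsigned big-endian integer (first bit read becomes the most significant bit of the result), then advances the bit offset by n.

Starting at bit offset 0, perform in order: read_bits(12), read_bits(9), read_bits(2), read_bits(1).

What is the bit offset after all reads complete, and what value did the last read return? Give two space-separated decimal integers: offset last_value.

Answer: 24 0

Derivation:
Read 1: bits[0:12] width=12 -> value=385 (bin 000110000001); offset now 12 = byte 1 bit 4; 12 bits remain
Read 2: bits[12:21] width=9 -> value=66 (bin 001000010); offset now 21 = byte 2 bit 5; 3 bits remain
Read 3: bits[21:23] width=2 -> value=3 (bin 11); offset now 23 = byte 2 bit 7; 1 bits remain
Read 4: bits[23:24] width=1 -> value=0 (bin 0); offset now 24 = byte 3 bit 0; 0 bits remain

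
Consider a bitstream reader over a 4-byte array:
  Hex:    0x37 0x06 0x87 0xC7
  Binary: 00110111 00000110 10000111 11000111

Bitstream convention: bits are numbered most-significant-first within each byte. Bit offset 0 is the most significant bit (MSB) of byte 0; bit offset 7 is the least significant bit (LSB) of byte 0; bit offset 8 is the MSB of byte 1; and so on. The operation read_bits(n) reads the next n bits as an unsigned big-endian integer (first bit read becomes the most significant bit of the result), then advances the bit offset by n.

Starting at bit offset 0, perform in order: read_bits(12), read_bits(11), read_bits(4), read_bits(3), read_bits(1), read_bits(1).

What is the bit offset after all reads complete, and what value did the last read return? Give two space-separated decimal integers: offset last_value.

Answer: 32 1

Derivation:
Read 1: bits[0:12] width=12 -> value=880 (bin 001101110000); offset now 12 = byte 1 bit 4; 20 bits remain
Read 2: bits[12:23] width=11 -> value=835 (bin 01101000011); offset now 23 = byte 2 bit 7; 9 bits remain
Read 3: bits[23:27] width=4 -> value=14 (bin 1110); offset now 27 = byte 3 bit 3; 5 bits remain
Read 4: bits[27:30] width=3 -> value=1 (bin 001); offset now 30 = byte 3 bit 6; 2 bits remain
Read 5: bits[30:31] width=1 -> value=1 (bin 1); offset now 31 = byte 3 bit 7; 1 bits remain
Read 6: bits[31:32] width=1 -> value=1 (bin 1); offset now 32 = byte 4 bit 0; 0 bits remain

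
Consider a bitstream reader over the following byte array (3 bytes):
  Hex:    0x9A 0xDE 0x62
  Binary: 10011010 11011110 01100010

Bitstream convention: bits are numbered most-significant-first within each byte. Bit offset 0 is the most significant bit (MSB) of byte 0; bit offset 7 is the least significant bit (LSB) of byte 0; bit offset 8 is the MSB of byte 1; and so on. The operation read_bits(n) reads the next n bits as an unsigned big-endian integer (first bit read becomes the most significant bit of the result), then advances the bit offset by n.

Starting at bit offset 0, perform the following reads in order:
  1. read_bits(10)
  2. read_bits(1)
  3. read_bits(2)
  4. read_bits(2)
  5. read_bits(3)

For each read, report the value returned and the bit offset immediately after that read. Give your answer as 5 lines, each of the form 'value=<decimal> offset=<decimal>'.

Answer: value=619 offset=10
value=0 offset=11
value=3 offset=13
value=3 offset=15
value=1 offset=18

Derivation:
Read 1: bits[0:10] width=10 -> value=619 (bin 1001101011); offset now 10 = byte 1 bit 2; 14 bits remain
Read 2: bits[10:11] width=1 -> value=0 (bin 0); offset now 11 = byte 1 bit 3; 13 bits remain
Read 3: bits[11:13] width=2 -> value=3 (bin 11); offset now 13 = byte 1 bit 5; 11 bits remain
Read 4: bits[13:15] width=2 -> value=3 (bin 11); offset now 15 = byte 1 bit 7; 9 bits remain
Read 5: bits[15:18] width=3 -> value=1 (bin 001); offset now 18 = byte 2 bit 2; 6 bits remain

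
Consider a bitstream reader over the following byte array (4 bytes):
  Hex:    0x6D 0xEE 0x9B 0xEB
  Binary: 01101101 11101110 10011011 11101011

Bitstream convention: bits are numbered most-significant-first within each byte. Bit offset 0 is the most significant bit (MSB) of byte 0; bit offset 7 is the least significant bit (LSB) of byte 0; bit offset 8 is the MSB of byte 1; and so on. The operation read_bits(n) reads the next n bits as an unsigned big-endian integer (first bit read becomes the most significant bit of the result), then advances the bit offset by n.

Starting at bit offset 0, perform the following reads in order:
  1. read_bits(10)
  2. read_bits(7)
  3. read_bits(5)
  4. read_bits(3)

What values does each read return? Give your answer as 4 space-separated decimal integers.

Read 1: bits[0:10] width=10 -> value=439 (bin 0110110111); offset now 10 = byte 1 bit 2; 22 bits remain
Read 2: bits[10:17] width=7 -> value=93 (bin 1011101); offset now 17 = byte 2 bit 1; 15 bits remain
Read 3: bits[17:22] width=5 -> value=6 (bin 00110); offset now 22 = byte 2 bit 6; 10 bits remain
Read 4: bits[22:25] width=3 -> value=7 (bin 111); offset now 25 = byte 3 bit 1; 7 bits remain

Answer: 439 93 6 7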